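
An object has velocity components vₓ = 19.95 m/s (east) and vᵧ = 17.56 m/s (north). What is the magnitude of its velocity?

|v| = √(vₓ² + vᵧ²) = √(19.95² + 17.56²) = √(706.3561) = 26.58 m/s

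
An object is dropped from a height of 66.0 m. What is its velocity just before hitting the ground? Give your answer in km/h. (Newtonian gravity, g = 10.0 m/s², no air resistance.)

v = √(2gh) = √(2 × 10.0 × 66.0) = 36.3318 m/s
v = 36.3318 m/s / 0.2777777777777778 = 130.8 km/h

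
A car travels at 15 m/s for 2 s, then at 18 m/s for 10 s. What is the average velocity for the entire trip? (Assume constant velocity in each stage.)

d₁ = v₁t₁ = 15 × 2 = 30 m
d₂ = v₂t₂ = 18 × 10 = 180 m
d_total = 210 m, t_total = 12 s
v_avg = d_total/t_total = 210/12 = 17.5 m/s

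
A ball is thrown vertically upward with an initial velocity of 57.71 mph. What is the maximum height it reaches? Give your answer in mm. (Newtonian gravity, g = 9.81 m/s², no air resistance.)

v₀ = 57.71 mph × 0.44704 = 25.7987 m/s
h_max = v₀² / (2g) = 25.7987² / (2 × 9.81) = 665.573 / 19.62 = 33.9232 m
h_max = 33.9232 m / 0.001 = 33920 mm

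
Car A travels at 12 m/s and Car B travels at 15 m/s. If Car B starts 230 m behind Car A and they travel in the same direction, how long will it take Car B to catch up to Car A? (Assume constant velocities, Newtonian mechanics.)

Relative speed: v_rel = 15 - 12 = 3 m/s
Time to catch: t = d₀/v_rel = 230/3 = 76.67 s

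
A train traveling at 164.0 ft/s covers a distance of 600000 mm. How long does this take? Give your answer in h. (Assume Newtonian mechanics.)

d = 600000 mm × 0.001 = 600.0 m
v = 164.0 ft/s × 0.3048 = 49.9872 m/s
t = d / v = 600.0 / 49.9872 = 12.0031 s
t = 12.0031 s / 3600.0 = 0.003334 h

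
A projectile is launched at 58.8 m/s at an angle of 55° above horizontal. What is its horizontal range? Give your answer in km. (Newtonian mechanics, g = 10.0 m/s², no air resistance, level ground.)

R = v₀² × sin(2θ) / g = 58.8² × sin(2 × 55°) / 10.0 = 3457.44 × 0.939693 / 10.0 = 324.893 m
R = 324.893 m / 1000.0 = 0.3249 km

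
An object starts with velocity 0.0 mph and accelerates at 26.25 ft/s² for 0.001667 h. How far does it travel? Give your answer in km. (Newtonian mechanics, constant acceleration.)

v₀ = 0.0 mph × 0.44704 = 0.0 m/s
a = 26.25 ft/s² × 0.3048 = 8.001 m/s²
t = 0.001667 h × 3600.0 = 6.0012 s
d = v₀ × t + ½ × a × t² = 0.0 × 6.0012 + 0.5 × 8.001 × 6.0012² = 144.076 m
d = 144.076 m / 1000.0 = 0.1441 km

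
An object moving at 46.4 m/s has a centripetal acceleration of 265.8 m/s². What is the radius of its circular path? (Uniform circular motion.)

r = v²/a_c = 46.4²/265.8 = 8.1 m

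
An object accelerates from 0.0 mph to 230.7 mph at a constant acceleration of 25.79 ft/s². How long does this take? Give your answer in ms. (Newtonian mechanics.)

v₀ = 0.0 mph × 0.44704 = 0.0 m/s
v = 230.7 mph × 0.44704 = 103.132 m/s
a = 25.79 ft/s² × 0.3048 = 7.86079 m/s²
t = (v - v₀) / a = (103.132 - 0.0) / 7.86079 = 13.1198 s
t = 13.1198 s / 0.001 = 13120 ms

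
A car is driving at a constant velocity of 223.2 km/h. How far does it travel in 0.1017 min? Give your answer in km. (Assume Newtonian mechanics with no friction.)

v = 223.2 km/h × 0.2777777777777778 = 62.0 m/s
t = 0.1017 min × 60.0 = 6.102 s
d = v × t = 62.0 × 6.102 = 378.324 m
d = 378.324 m / 1000.0 = 0.3783 km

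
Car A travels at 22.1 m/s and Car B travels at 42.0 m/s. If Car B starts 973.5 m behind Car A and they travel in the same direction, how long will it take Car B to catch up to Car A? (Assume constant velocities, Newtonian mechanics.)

Relative speed: v_rel = 42.0 - 22.1 = 19.9 m/s
Time to catch: t = d₀/v_rel = 973.5/19.9 = 48.92 s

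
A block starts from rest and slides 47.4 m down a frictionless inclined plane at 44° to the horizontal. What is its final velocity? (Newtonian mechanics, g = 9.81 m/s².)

a = g sin(θ) = 9.81 × sin(44°) = 6.8146 m/s²
v = √(2ad) = √(2 × 6.8146 × 47.4) = 25.42 m/s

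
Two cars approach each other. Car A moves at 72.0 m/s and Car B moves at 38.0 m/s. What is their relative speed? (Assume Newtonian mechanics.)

v_rel = v_A + v_B = 72.0 + 38.0 = 110.0 m/s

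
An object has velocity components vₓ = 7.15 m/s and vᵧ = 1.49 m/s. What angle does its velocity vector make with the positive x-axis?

θ = arctan(vᵧ/vₓ) = arctan(1.49/7.15) = 11.77°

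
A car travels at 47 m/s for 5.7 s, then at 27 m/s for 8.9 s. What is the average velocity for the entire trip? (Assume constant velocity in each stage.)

d₁ = v₁t₁ = 47 × 5.7 = 267.9 m
d₂ = v₂t₂ = 27 × 8.9 = 240.3 m
d_total = 508.2 m, t_total = 14.6 s
v_avg = d_total/t_total = 508.2/14.6 = 34.81 m/s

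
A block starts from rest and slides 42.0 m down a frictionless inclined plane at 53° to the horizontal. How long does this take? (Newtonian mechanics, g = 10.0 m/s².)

a = g sin(θ) = 10.0 × sin(53°) = 7.9864 m/s²
t = √(2d/a) = √(2 × 42.0 / 7.9864) = 3.24 s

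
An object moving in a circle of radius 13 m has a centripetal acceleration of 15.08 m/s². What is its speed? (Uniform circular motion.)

v = √(a_c × r) = √(15.08 × 13) = 14.0 m/s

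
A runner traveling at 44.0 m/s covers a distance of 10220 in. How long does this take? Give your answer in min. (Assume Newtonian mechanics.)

d = 10220 in × 0.0254 = 259.588 m
t = d / v = 259.588 / 44.0 = 5.89973 s
t = 5.89973 s / 60.0 = 0.09833 min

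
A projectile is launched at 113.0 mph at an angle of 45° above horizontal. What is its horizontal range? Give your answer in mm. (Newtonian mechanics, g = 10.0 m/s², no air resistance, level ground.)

v₀ = 113.0 mph × 0.44704 = 50.5155 m/s
R = v₀² × sin(2θ) / g = 50.5155² × sin(2 × 45°) / 10.0 = 2551.82 × 1.0 / 10.0 = 255.182 m
R = 255.182 m / 0.001 = 255200 mm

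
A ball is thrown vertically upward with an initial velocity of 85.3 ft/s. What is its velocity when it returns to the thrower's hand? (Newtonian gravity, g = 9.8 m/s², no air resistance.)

By conservation of energy (no air resistance), the ball returns to the throw height with the same speed as launch, but directed downward.
|v_ground| = v₀ = 85.3 ft/s
v_ground = 85.3 ft/s (downward)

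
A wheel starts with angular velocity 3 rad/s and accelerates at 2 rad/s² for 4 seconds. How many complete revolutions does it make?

θ = ω₀t + ½αt² = 3×4 + ½×2×4² = 28.0 rad
Total revolutions = θ/(2π) = 28.0/(2π) = 4.46
Complete revolutions = ⌊4.46⌋ = 4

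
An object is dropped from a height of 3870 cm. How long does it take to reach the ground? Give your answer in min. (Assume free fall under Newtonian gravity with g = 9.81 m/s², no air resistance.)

h = 3870 cm × 0.01 = 38.7 m
t = √(2h/g) = √(2 × 38.7 / 9.81) = 2.808898 s
t = 2.808898 s / 60.0 = 0.04681 min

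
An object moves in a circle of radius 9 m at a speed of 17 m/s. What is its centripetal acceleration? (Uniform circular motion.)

a_c = v²/r = 17²/9 = 289/9 = 32.11 m/s²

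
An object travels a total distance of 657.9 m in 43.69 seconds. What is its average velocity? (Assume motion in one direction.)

v_avg = Δd / Δt = 657.9 / 43.69 = 15.06 m/s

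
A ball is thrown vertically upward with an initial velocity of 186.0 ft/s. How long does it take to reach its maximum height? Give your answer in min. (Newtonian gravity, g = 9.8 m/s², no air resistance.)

v₀ = 186.0 ft/s × 0.3048 = 56.6928 m/s
t_up = v₀ / g = 56.6928 / 9.8 = 5.78498 s
t_up = 5.78498 s / 60.0 = 0.09642 min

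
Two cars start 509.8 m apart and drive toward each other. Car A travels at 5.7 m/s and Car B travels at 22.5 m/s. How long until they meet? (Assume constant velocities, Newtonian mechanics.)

Combined speed: v_combined = 5.7 + 22.5 = 28.2 m/s
Time to meet: t = d/v_combined = 509.8/28.2 = 18.08 s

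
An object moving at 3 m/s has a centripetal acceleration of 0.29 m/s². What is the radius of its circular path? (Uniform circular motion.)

r = v²/a_c = 3²/0.29 = 31.03 m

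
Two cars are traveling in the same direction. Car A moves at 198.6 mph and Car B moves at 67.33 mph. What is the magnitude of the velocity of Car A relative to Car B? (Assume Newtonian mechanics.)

v_rel = |v_A - v_B| = |198.6 - 67.33| = 131.27 mph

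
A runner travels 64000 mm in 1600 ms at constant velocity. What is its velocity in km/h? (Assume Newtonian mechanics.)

d = 64000 mm × 0.001 = 64.0 m
t = 1600 ms × 0.001 = 1.6 s
v = d / t = 64.0 / 1.6 = 40.0 m/s
v = 40.0 m/s / 0.2777777777777778 = 144.0 km/h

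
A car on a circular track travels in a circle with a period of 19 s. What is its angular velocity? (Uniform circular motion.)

ω = 2π/T = 2π/19 = 0.3307 rad/s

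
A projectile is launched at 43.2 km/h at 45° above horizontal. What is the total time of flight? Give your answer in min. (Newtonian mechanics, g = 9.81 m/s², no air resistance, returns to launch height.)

v₀ = 43.2 km/h × 0.2777777777777778 = 12.0 m/s
T = 2 × v₀ × sin(θ) / g = 2 × 12.0 × sin(45°) / 9.81 = 2 × 12.0 × 0.707107 / 9.81 = 1.72993 s
T = 1.72993 s / 60.0 = 0.02883 min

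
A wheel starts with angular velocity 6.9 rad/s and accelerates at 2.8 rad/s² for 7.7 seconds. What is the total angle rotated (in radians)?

θ = ω₀t + ½αt² = 6.9×7.7 + ½×2.8×7.7² = 136.14 rad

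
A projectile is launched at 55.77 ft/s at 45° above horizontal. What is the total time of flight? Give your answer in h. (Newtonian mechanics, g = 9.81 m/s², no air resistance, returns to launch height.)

v₀ = 55.77 ft/s × 0.3048 = 16.9987 m/s
T = 2 × v₀ × sin(θ) / g = 2 × 16.9987 × sin(45°) / 9.81 = 2 × 16.9987 × 0.707107 / 9.81 = 2.45054 s
T = 2.45054 s / 3600.0 = 0.0006807 h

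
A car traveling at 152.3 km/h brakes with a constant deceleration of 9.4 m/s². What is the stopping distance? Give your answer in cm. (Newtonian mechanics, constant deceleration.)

v₀ = 152.3 km/h × 0.2777777777777778 = 42.3056 m/s
d = v₀² / (2a) = 42.3056² / (2 × 9.4) = 1789.76 / 18.8 = 95.2 m
d = 95.2 m / 0.01 = 9520 cm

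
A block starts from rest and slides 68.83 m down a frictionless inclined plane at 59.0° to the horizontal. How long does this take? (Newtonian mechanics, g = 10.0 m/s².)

a = g sin(θ) = 10.0 × sin(59.0°) = 8.5717 m/s²
t = √(2d/a) = √(2 × 68.83 / 8.5717) = 4.01 s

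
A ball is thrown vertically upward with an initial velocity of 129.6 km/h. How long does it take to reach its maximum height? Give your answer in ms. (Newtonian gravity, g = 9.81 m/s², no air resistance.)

v₀ = 129.6 km/h × 0.2777777777777778 = 36.0 m/s
t_up = v₀ / g = 36.0 / 9.81 = 3.66972 s
t_up = 3.66972 s / 0.001 = 3670 ms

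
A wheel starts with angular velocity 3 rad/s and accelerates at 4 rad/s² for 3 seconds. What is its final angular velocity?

ω = ω₀ + αt = 3 + 4 × 3 = 15 rad/s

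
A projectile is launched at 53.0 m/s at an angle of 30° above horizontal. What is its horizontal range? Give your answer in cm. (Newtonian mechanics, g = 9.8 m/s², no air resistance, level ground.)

R = v₀² × sin(2θ) / g = 53.0² × sin(2 × 30°) / 9.8 = 2809.0 × 0.866025 / 9.8 = 248.231 m
R = 248.231 m / 0.01 = 24820 cm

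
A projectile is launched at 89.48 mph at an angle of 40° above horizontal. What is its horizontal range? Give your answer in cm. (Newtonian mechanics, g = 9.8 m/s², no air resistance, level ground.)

v₀ = 89.48 mph × 0.44704 = 40.0011 m/s
R = v₀² × sin(2θ) / g = 40.0011² × sin(2 × 40°) / 9.8 = 1600.09 × 0.984808 / 9.8 = 160.794 m
R = 160.794 m / 0.01 = 16080 cm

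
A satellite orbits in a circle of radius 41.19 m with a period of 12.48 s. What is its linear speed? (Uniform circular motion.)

v = 2πr/T = 2π×41.19/12.48 = 20.74 m/s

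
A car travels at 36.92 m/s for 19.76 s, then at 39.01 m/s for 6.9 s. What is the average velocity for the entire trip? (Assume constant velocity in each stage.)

d₁ = v₁t₁ = 36.92 × 19.76 = 729.5392 m
d₂ = v₂t₂ = 39.01 × 6.9 = 269.169 m
d_total = 998.7082 m, t_total = 26.66 s
v_avg = d_total/t_total = 998.7082/26.66 = 37.46 m/s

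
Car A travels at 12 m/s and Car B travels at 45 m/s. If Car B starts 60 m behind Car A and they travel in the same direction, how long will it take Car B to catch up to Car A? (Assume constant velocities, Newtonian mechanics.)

Relative speed: v_rel = 45 - 12 = 33 m/s
Time to catch: t = d₀/v_rel = 60/33 = 1.82 s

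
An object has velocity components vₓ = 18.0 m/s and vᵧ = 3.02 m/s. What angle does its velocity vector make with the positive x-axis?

θ = arctan(vᵧ/vₓ) = arctan(3.02/18.0) = 9.52°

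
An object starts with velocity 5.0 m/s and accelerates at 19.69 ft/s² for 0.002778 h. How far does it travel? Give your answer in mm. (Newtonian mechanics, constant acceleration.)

a = 19.69 ft/s² × 0.3048 = 6.00151 m/s²
t = 0.002778 h × 3600.0 = 10.0008 s
d = v₀ × t + ½ × a × t² = 5.0 × 10.0008 + 0.5 × 6.00151 × 10.0008² = 350.128 m
d = 350.128 m / 0.001 = 350100 mm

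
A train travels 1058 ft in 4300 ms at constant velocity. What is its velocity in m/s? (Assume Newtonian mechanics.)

d = 1058 ft × 0.3048 = 322.478 m
t = 4300 ms × 0.001 = 4.3 s
v = d / t = 322.478 / 4.3 = 74.99 m/s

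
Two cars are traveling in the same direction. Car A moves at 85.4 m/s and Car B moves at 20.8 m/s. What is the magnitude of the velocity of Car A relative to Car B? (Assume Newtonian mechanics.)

v_rel = |v_A - v_B| = |85.4 - 20.8| = 64.6 m/s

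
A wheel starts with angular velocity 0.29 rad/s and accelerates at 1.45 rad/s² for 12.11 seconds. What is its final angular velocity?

ω = ω₀ + αt = 0.29 + 1.45 × 12.11 = 17.85 rad/s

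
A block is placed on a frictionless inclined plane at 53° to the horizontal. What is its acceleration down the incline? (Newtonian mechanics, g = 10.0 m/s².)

a = g sin(θ) = 10.0 × sin(53°) = 10.0 × 0.7986 = 7.99 m/s²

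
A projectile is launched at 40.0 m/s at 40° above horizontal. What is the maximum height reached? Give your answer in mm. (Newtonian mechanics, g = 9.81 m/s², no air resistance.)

H = v₀² × sin²(θ) / (2g) = 40.0² × sin(40°)² / (2 × 9.81) = 1600.0 × 0.413176 / 19.62 = 33.6943 m
H = 33.6943 m / 0.001 = 33690 mm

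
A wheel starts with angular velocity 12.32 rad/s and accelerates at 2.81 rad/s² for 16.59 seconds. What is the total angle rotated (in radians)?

θ = ω₀t + ½αt² = 12.32×16.59 + ½×2.81×16.59² = 591.08 rad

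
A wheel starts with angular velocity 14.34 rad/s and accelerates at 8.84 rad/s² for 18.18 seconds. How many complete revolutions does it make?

θ = ω₀t + ½αt² = 14.34×18.18 + ½×8.84×18.18² = 1721.566008 rad
Total revolutions = θ/(2π) = 1721.566008/(2π) = 273.996
Complete revolutions = ⌊273.996⌋ = 273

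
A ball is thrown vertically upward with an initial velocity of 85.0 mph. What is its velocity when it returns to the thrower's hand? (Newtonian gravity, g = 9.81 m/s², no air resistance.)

By conservation of energy (no air resistance), the ball returns to the throw height with the same speed as launch, but directed downward.
|v_ground| = v₀ = 85.0 mph
v_ground = 85.0 mph (downward)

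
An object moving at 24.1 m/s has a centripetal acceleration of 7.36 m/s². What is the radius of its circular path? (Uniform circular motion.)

r = v²/a_c = 24.1²/7.36 = 78.91 m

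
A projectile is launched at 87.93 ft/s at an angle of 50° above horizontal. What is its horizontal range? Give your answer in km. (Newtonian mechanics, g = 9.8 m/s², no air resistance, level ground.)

v₀ = 87.93 ft/s × 0.3048 = 26.8011 m/s
R = v₀² × sin(2θ) / g = 26.8011² × sin(2 × 50°) / 9.8 = 718.299 × 0.984808 / 9.8 = 72.1823 m
R = 72.1823 m / 1000.0 = 0.07218 km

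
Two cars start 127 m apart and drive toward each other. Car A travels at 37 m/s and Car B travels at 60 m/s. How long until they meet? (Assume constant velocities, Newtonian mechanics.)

Combined speed: v_combined = 37 + 60 = 97 m/s
Time to meet: t = d/v_combined = 127/97 = 1.31 s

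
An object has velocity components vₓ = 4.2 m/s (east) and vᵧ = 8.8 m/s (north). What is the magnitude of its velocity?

|v| = √(vₓ² + vᵧ²) = √(4.2² + 8.8²) = √(95.08) = 9.75 m/s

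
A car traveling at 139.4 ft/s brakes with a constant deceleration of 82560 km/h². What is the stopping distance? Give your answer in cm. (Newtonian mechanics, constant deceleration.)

v₀ = 139.4 ft/s × 0.3048 = 42.4891 m/s
a = 82560 km/h² × 7.716049382716049e-05 = 6.37037 m/s²
d = v₀² / (2a) = 42.4891² / (2 × 6.37037) = 1805.32 / 12.7407 = 141.697 m
d = 141.697 m / 0.01 = 14170 cm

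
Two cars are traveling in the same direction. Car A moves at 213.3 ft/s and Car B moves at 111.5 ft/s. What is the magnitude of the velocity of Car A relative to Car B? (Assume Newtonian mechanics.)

v_rel = |v_A - v_B| = |213.3 - 111.5| = 101.8 ft/s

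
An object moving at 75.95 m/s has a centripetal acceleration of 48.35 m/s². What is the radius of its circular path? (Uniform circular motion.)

r = v²/a_c = 75.95²/48.35 = 119.31 m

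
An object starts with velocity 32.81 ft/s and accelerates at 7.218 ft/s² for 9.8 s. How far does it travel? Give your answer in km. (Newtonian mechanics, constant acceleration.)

v₀ = 32.81 ft/s × 0.3048 = 10.0005 m/s
a = 7.218 ft/s² × 0.3048 = 2.20005 m/s²
d = v₀ × t + ½ × a × t² = 10.0005 × 9.8 + 0.5 × 2.20005 × 9.8² = 203.651 m
d = 203.651 m / 1000.0 = 0.2037 km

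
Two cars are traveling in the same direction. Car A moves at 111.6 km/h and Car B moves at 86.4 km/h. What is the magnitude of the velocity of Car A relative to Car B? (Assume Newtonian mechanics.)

v_rel = |v_A - v_B| = |111.6 - 86.4| = 25.2 km/h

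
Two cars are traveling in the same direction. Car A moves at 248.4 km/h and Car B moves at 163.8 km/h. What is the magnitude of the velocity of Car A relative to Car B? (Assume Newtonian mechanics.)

v_rel = |v_A - v_B| = |248.4 - 163.8| = 84.6 km/h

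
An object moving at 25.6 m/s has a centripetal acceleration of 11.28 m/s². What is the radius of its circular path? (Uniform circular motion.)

r = v²/a_c = 25.6²/11.28 = 58.1 m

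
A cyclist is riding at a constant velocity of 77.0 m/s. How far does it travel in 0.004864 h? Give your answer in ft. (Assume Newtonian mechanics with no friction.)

t = 0.004864 h × 3600.0 = 17.5104 s
d = v × t = 77.0 × 17.5104 = 1348.3 m
d = 1348.3 m / 0.3048 = 4424 ft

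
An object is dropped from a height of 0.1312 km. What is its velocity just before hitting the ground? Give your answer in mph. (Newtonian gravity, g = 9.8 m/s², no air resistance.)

h = 0.1312 km × 1000.0 = 131.2 m
v = √(2gh) = √(2 × 9.8 × 131.2) = 50.7102 m/s
v = 50.7102 m/s / 0.44704 = 113.4 mph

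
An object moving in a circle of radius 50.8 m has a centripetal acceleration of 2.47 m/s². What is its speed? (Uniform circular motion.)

v = √(a_c × r) = √(2.47 × 50.8) = 11.2 m/s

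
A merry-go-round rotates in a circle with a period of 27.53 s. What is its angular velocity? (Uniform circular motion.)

ω = 2π/T = 2π/27.53 = 0.2282 rad/s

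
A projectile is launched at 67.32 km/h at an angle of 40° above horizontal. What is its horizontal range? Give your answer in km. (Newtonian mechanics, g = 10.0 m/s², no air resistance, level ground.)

v₀ = 67.32 km/h × 0.2777777777777778 = 18.7 m/s
R = v₀² × sin(2θ) / g = 18.7² × sin(2 × 40°) / 10.0 = 349.69 × 0.984808 / 10.0 = 34.4378 m
R = 34.4378 m / 1000.0 = 0.03444 km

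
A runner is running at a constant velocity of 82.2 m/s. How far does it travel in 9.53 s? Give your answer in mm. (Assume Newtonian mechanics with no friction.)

d = v × t = 82.2 × 9.53 = 783.366 m
d = 783.366 m / 0.001 = 783400 mm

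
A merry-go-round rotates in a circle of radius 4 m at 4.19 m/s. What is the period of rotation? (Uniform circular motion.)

T = 2πr/v = 2π×4/4.19 = 6.0 s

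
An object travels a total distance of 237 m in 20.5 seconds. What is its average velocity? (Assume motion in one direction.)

v_avg = Δd / Δt = 237 / 20.5 = 11.56 m/s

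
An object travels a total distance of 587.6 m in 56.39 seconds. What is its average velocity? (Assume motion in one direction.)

v_avg = Δd / Δt = 587.6 / 56.39 = 10.42 m/s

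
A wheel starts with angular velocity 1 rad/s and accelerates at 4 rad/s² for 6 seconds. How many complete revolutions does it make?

θ = ω₀t + ½αt² = 1×6 + ½×4×6² = 78.0 rad
Total revolutions = θ/(2π) = 78.0/(2π) = 12.41
Complete revolutions = ⌊12.41⌋ = 12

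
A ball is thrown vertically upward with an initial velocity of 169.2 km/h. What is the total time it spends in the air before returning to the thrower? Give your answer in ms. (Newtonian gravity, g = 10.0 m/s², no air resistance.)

v₀ = 169.2 km/h × 0.2777777777777778 = 47.0 m/s
t_total = 2 × v₀ / g = 2 × 47.0 / 10.0 = 9.4 s
t_total = 9.4 s / 0.001 = 9400 ms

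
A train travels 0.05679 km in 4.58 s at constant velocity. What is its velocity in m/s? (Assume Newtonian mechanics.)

d = 0.05679 km × 1000.0 = 56.79 m
v = d / t = 56.79 / 4.58 = 12.4 m/s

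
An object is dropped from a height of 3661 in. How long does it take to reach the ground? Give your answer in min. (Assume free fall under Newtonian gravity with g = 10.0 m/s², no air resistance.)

h = 3661 in × 0.0254 = 92.9894 m
t = √(2h/g) = √(2 × 92.9894 / 10.0) = 4.31253 s
t = 4.31253 s / 60.0 = 0.07188 min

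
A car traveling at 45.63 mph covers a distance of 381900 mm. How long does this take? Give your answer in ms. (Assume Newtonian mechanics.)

d = 381900 mm × 0.001 = 381.9 m
v = 45.63 mph × 0.44704 = 20.3984 m/s
t = d / v = 381.9 / 20.3984 = 18.7221 s
t = 18.7221 s / 0.001 = 18720 ms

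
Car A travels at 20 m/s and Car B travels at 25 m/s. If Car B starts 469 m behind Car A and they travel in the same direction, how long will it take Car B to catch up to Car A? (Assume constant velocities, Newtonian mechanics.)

Relative speed: v_rel = 25 - 20 = 5 m/s
Time to catch: t = d₀/v_rel = 469/5 = 93.8 s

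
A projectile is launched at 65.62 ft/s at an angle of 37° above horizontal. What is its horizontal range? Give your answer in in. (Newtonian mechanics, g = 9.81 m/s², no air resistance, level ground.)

v₀ = 65.62 ft/s × 0.3048 = 20.001 m/s
R = v₀² × sin(2θ) / g = 20.001² × sin(2 × 37°) / 9.81 = 400.04 × 0.961262 / 9.81 = 39.1991 m
R = 39.1991 m / 0.0254 = 1543 in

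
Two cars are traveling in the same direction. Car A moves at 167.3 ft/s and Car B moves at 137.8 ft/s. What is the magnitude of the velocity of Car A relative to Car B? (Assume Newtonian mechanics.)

v_rel = |v_A - v_B| = |167.3 - 137.8| = 29.5 ft/s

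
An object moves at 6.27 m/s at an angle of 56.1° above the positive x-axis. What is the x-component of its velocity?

vₓ = v cos(θ) = 6.27 × cos(56.1°) = 3.5 m/s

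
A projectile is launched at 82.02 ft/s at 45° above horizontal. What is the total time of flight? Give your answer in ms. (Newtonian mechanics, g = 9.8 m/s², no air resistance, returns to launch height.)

v₀ = 82.02 ft/s × 0.3048 = 24.9997 m/s
T = 2 × v₀ × sin(θ) / g = 2 × 24.9997 × sin(45°) / 9.8 = 2 × 24.9997 × 0.707107 / 9.8 = 3.60765 s
T = 3.60765 s / 0.001 = 3608 ms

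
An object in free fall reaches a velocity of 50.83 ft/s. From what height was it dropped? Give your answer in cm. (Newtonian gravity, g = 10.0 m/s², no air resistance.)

v = 50.83 ft/s × 0.3048 = 15.493 m/s
h = v² / (2g) = 15.493² / (2 × 10.0) = 12.0017 m
h = 12.0017 m / 0.01 = 1200 cm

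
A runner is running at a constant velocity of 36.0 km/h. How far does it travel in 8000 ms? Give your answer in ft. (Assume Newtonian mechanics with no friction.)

v = 36.0 km/h × 0.2777777777777778 = 10.0 m/s
t = 8000 ms × 0.001 = 8.0 s
d = v × t = 10.0 × 8.0 = 80.0 m
d = 80.0 m / 0.3048 = 262.5 ft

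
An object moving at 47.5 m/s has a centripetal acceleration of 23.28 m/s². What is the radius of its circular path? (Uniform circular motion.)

r = v²/a_c = 47.5²/23.28 = 96.92 m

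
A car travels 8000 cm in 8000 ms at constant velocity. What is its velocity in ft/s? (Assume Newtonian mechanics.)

d = 8000 cm × 0.01 = 80.0 m
t = 8000 ms × 0.001 = 8.0 s
v = d / t = 80.0 / 8.0 = 10.0 m/s
v = 10.0 m/s / 0.3048 = 32.81 ft/s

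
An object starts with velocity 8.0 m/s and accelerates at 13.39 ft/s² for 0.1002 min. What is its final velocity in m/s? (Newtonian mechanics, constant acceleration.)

a = 13.39 ft/s² × 0.3048 = 4.08127 m/s²
t = 0.1002 min × 60.0 = 6.012 s
v = v₀ + a × t = 8.0 + 4.08127 × 6.012 = 32.54 m/s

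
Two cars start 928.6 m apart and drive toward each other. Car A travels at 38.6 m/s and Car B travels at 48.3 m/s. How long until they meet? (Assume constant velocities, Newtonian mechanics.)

Combined speed: v_combined = 38.6 + 48.3 = 86.9 m/s
Time to meet: t = d/v_combined = 928.6/86.9 = 10.69 s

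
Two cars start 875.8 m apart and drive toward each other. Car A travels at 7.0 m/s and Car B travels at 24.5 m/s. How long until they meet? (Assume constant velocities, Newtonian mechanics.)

Combined speed: v_combined = 7.0 + 24.5 = 31.5 m/s
Time to meet: t = d/v_combined = 875.8/31.5 = 27.8 s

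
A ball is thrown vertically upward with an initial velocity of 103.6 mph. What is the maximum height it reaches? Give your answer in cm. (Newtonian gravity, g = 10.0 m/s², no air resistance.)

v₀ = 103.6 mph × 0.44704 = 46.3133 m/s
h_max = v₀² / (2g) = 46.3133² / (2 × 10.0) = 2144.92 / 20.0 = 107.246 m
h_max = 107.246 m / 0.01 = 10720 cm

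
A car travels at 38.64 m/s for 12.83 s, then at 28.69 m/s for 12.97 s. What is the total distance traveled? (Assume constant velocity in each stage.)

d₁ = v₁t₁ = 38.64 × 12.83 = 495.7512 m
d₂ = v₂t₂ = 28.69 × 12.97 = 372.1093 m
d_total = 495.7512 + 372.1093 = 867.86 m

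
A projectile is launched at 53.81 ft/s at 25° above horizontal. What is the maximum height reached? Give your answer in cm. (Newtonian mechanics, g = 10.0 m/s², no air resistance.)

v₀ = 53.81 ft/s × 0.3048 = 16.4013 m/s
H = v₀² × sin²(θ) / (2g) = 16.4013² × sin(25°)² / (2 × 10.0) = 269.003 × 0.178606 / 20.0 = 2.40228 m
H = 2.40228 m / 0.01 = 240.2 cm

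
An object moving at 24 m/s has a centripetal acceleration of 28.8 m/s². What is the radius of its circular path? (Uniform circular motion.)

r = v²/a_c = 24²/28.8 = 20.0 m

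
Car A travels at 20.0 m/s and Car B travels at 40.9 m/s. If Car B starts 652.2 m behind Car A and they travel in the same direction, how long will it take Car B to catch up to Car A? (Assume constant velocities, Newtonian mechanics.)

Relative speed: v_rel = 40.9 - 20.0 = 20.9 m/s
Time to catch: t = d₀/v_rel = 652.2/20.9 = 31.21 s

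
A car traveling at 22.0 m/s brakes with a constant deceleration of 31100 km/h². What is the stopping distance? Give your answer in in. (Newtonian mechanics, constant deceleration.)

a = 31100 km/h² × 7.716049382716049e-05 = 2.39969 m/s²
d = v₀² / (2a) = 22.0² / (2 × 2.39969) = 484.0 / 4.79938 = 100.846 m
d = 100.846 m / 0.0254 = 3970 in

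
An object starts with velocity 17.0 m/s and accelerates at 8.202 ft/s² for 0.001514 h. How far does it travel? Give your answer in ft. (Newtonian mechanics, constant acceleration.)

a = 8.202 ft/s² × 0.3048 = 2.49997 m/s²
t = 0.001514 h × 3600.0 = 5.4504 s
d = v₀ × t + ½ × a × t² = 17.0 × 5.4504 + 0.5 × 2.49997 × 5.4504² = 129.79 m
d = 129.79 m / 0.3048 = 425.8 ft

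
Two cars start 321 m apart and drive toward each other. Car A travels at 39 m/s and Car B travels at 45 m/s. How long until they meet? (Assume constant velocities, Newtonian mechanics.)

Combined speed: v_combined = 39 + 45 = 84 m/s
Time to meet: t = d/v_combined = 321/84 = 3.82 s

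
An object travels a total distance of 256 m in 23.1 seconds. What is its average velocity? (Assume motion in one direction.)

v_avg = Δd / Δt = 256 / 23.1 = 11.08 m/s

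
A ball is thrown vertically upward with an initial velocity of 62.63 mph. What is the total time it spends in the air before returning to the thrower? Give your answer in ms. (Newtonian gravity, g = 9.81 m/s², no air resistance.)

v₀ = 62.63 mph × 0.44704 = 27.9981 m/s
t_total = 2 × v₀ / g = 2 × 27.9981 / 9.81 = 5.70807 s
t_total = 5.70807 s / 0.001 = 5708 ms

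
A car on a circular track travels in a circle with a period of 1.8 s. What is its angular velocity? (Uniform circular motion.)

ω = 2π/T = 2π/1.8 = 3.4907 rad/s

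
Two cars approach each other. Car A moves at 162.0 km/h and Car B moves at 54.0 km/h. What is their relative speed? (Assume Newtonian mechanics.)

v_rel = v_A + v_B = 162.0 + 54.0 = 216.0 km/h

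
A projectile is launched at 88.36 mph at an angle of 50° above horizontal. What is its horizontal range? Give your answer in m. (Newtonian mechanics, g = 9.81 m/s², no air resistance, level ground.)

v₀ = 88.36 mph × 0.44704 = 39.5005 m/s
R = v₀² × sin(2θ) / g = 39.5005² × sin(2 × 50°) / 9.81 = 1560.29 × 0.984808 / 9.81 = 156.6 m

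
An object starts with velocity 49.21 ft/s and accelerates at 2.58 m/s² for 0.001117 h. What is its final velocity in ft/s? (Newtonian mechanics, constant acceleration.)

v₀ = 49.21 ft/s × 0.3048 = 14.9992 m/s
t = 0.001117 h × 3600.0 = 4.0212 s
v = v₀ + a × t = 14.9992 + 2.58 × 4.0212 = 25.3739 m/s
v = 25.3739 m/s / 0.3048 = 83.25 ft/s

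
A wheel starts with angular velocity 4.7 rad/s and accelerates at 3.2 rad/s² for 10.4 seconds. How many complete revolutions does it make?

θ = ω₀t + ½αt² = 4.7×10.4 + ½×3.2×10.4² = 221.936 rad
Total revolutions = θ/(2π) = 221.936/(2π) = 35.32
Complete revolutions = ⌊35.32⌋ = 35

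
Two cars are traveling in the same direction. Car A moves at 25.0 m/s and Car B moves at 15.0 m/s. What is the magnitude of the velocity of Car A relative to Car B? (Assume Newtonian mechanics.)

v_rel = |v_A - v_B| = |25.0 - 15.0| = 10.0 m/s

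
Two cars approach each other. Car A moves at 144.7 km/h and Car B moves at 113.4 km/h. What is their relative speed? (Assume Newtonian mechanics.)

v_rel = v_A + v_B = 144.7 + 113.4 = 258.1 km/h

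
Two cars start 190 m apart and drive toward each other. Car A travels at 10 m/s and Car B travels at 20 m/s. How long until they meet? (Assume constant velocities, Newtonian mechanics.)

Combined speed: v_combined = 10 + 20 = 30 m/s
Time to meet: t = d/v_combined = 190/30 = 6.33 s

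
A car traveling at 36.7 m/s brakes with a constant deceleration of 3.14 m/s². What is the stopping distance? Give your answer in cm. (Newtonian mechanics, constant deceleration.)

d = v₀² / (2a) = 36.7² / (2 × 3.14) = 1346.89 / 6.28 = 214.473 m
d = 214.473 m / 0.01 = 21450 cm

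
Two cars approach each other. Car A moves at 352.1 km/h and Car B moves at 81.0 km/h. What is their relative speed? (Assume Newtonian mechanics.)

v_rel = v_A + v_B = 352.1 + 81.0 = 433.1 km/h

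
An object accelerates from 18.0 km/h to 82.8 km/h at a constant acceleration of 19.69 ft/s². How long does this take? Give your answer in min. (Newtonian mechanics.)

v₀ = 18.0 km/h × 0.2777777777777778 = 5.0 m/s
v = 82.8 km/h × 0.2777777777777778 = 23.0 m/s
a = 19.69 ft/s² × 0.3048 = 6.00151 m/s²
t = (v - v₀) / a = (23.0 - 5.0) / 6.00151 = 2.99925 s
t = 2.99925 s / 60.0 = 0.04999 min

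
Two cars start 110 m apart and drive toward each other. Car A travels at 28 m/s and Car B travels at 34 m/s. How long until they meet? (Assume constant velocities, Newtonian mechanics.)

Combined speed: v_combined = 28 + 34 = 62 m/s
Time to meet: t = d/v_combined = 110/62 = 1.77 s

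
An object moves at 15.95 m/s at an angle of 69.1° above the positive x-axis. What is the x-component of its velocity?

vₓ = v cos(θ) = 15.95 × cos(69.1°) = 5.69 m/s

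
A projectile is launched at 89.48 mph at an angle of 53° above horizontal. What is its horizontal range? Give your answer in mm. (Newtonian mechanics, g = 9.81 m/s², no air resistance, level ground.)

v₀ = 89.48 mph × 0.44704 = 40.0011 m/s
R = v₀² × sin(2θ) / g = 40.0011² × sin(2 × 53°) / 9.81 = 1600.09 × 0.961262 / 9.81 = 156.79 m
R = 156.79 m / 0.001 = 156800 mm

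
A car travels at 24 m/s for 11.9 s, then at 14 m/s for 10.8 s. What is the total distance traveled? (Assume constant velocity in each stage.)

d₁ = v₁t₁ = 24 × 11.9 = 285.6 m
d₂ = v₂t₂ = 14 × 10.8 = 151.2 m
d_total = 285.6 + 151.2 = 436.8 m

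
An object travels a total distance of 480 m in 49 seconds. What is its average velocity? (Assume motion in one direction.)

v_avg = Δd / Δt = 480 / 49 = 9.8 m/s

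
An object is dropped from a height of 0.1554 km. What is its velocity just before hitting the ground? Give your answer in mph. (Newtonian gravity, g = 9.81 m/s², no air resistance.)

h = 0.1554 km × 1000.0 = 155.4 m
v = √(2gh) = √(2 × 9.81 × 155.4) = 55.2173 m/s
v = 55.2173 m/s / 0.44704 = 123.5 mph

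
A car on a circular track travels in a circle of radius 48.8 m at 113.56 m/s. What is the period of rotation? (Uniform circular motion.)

T = 2πr/v = 2π×48.8/113.56 = 2.7 s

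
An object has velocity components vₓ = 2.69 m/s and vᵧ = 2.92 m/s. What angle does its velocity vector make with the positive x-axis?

θ = arctan(vᵧ/vₓ) = arctan(2.92/2.69) = 47.35°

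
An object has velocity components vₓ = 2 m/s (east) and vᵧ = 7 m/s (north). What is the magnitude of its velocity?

|v| = √(vₓ² + vᵧ²) = √(2² + 7²) = √(53) = 7.28 m/s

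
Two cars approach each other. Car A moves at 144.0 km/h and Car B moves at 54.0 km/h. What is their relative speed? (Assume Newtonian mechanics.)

v_rel = v_A + v_B = 144.0 + 54.0 = 198.0 km/h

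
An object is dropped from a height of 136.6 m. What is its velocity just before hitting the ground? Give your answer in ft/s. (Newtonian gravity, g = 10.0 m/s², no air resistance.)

v = √(2gh) = √(2 × 10.0 × 136.6) = 52.2685 m/s
v = 52.2685 m/s / 0.3048 = 171.5 ft/s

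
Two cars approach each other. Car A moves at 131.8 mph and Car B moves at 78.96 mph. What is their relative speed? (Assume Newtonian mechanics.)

v_rel = v_A + v_B = 131.8 + 78.96 = 210.76 mph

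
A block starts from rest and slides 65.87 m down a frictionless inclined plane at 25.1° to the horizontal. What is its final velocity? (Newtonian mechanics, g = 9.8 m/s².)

a = g sin(θ) = 9.8 × sin(25.1°) = 4.1572 m/s²
v = √(2ad) = √(2 × 4.1572 × 65.87) = 23.4 m/s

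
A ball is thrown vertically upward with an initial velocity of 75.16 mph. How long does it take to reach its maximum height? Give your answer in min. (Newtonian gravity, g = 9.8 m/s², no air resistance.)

v₀ = 75.16 mph × 0.44704 = 33.5995 m/s
t_up = v₀ / g = 33.5995 / 9.8 = 3.42852 s
t_up = 3.42852 s / 60.0 = 0.05714 min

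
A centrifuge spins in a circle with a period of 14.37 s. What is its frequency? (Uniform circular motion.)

f = 1/T = 1/14.37 = 0.0696 Hz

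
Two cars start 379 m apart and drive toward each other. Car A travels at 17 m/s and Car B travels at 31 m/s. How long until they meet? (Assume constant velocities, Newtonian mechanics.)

Combined speed: v_combined = 17 + 31 = 48 m/s
Time to meet: t = d/v_combined = 379/48 = 7.9 s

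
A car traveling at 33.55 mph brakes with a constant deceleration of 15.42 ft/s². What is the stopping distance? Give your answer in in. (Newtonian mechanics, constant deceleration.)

v₀ = 33.55 mph × 0.44704 = 14.9982 m/s
a = 15.42 ft/s² × 0.3048 = 4.70002 m/s²
d = v₀² / (2a) = 14.9982² / (2 × 4.70002) = 224.946 / 9.40004 = 23.9303 m
d = 23.9303 m / 0.0254 = 942.1 in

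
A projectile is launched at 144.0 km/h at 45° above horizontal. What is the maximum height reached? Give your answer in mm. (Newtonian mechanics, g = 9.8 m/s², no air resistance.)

v₀ = 144.0 km/h × 0.2777777777777778 = 40.0 m/s
H = v₀² × sin²(θ) / (2g) = 40.0² × sin(45°)² / (2 × 9.8) = 1600.0 × 0.5 / 19.6 = 40.8163 m
H = 40.8163 m / 0.001 = 40820 mm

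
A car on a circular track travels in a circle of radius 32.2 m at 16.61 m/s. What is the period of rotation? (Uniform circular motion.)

T = 2πr/v = 2π×32.2/16.61 = 12.18 s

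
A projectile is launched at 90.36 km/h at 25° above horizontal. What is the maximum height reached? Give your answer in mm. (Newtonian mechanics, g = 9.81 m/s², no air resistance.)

v₀ = 90.36 km/h × 0.2777777777777778 = 25.1 m/s
H = v₀² × sin²(θ) / (2g) = 25.1² × sin(25°)² / (2 × 9.81) = 630.01 × 0.178606 / 19.62 = 5.73515 m
H = 5.73515 m / 0.001 = 5735 mm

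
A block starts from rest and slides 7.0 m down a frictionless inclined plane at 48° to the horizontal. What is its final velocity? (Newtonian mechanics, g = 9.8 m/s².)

a = g sin(θ) = 9.8 × sin(48°) = 7.2828 m/s²
v = √(2ad) = √(2 × 7.2828 × 7.0) = 10.1 m/s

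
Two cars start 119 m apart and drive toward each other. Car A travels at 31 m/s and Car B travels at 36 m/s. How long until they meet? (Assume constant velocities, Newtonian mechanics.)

Combined speed: v_combined = 31 + 36 = 67 m/s
Time to meet: t = d/v_combined = 119/67 = 1.78 s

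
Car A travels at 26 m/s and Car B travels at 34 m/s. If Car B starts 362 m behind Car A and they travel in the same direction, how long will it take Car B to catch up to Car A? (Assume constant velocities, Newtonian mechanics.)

Relative speed: v_rel = 34 - 26 = 8 m/s
Time to catch: t = d₀/v_rel = 362/8 = 45.25 s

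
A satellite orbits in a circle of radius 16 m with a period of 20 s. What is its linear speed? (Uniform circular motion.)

v = 2πr/T = 2π×16/20 = 5.03 m/s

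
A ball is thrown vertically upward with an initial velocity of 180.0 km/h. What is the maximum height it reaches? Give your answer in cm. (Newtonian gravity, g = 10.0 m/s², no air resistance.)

v₀ = 180.0 km/h × 0.2777777777777778 = 50.0 m/s
h_max = v₀² / (2g) = 50.0² / (2 × 10.0) = 2500.0 / 20.0 = 125.0 m
h_max = 125.0 m / 0.01 = 12500 cm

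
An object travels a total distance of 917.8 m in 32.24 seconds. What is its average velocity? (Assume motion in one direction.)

v_avg = Δd / Δt = 917.8 / 32.24 = 28.47 m/s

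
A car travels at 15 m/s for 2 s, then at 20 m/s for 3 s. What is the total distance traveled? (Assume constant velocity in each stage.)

d₁ = v₁t₁ = 15 × 2 = 30 m
d₂ = v₂t₂ = 20 × 3 = 60 m
d_total = 30 + 60 = 90 m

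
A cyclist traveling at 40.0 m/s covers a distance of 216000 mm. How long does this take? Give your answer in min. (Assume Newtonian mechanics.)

d = 216000 mm × 0.001 = 216.0 m
t = d / v = 216.0 / 40.0 = 5.4 s
t = 5.4 s / 60.0 = 0.09 min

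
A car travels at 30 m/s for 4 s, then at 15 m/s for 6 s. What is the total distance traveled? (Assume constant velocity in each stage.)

d₁ = v₁t₁ = 30 × 4 = 120 m
d₂ = v₂t₂ = 15 × 6 = 90 m
d_total = 120 + 90 = 210 m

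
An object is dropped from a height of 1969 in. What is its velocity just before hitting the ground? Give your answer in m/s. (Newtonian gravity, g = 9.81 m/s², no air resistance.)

h = 1969 in × 0.0254 = 50.0126 m
v = √(2gh) = √(2 × 9.81 × 50.0126) = 31.32 m/s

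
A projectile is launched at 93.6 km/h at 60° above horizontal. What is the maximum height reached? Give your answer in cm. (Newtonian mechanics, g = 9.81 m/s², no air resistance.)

v₀ = 93.6 km/h × 0.2777777777777778 = 26.0 m/s
H = v₀² × sin²(θ) / (2g) = 26.0² × sin(60°)² / (2 × 9.81) = 676.0 × 0.75 / 19.62 = 25.841 m
H = 25.841 m / 0.01 = 2584 cm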